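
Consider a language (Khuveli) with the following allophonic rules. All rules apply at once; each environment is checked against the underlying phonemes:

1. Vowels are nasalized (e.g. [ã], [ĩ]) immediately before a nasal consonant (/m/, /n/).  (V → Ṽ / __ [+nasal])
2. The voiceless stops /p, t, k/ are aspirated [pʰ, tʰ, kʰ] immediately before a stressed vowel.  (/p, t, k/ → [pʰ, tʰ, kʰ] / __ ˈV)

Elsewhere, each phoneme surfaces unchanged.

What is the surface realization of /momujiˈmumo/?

/m/ stays [m].
/o/ (between /m/ and /m/): before a nasal consonant, so rule 1 applies → [õ].
/m/ (between /o/ and /u/) is unaffected → [m].
/u/ (between /m/ and /j/) fails the environment for rule 1, so it stays [u].
/j/ (between /u/ and /i/): no rule targets it → [j].
Rule 1 applies to /i/ (between /j/ and /m/: before a nasal consonant) → [ĩ].
/m/ stays [m].
/u/ — between /m/ and /m/, before a nasal consonant — surfaces as [ũ] (rule 1).
/m/ (between /u/ and /o/): no rule targets it → [m].
/o/ (word-final) is in the target of rule 1 but the environment (before a nasal consonant) is not met → [o].

[mõmujĩˈmũmo]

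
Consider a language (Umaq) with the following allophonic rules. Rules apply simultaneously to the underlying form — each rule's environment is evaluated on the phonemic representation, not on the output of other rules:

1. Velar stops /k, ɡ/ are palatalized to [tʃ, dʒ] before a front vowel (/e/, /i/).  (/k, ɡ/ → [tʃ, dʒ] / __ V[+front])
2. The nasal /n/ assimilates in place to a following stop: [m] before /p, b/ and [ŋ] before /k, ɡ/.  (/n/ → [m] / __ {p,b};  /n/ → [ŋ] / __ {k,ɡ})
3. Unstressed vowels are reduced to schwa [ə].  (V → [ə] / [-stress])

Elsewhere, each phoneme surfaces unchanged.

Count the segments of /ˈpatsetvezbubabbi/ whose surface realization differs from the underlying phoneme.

5

Segments that undergo a rule: /e/ → [ə] (rule 3); /e/ → [ə] (rule 3); /u/ → [ə] (rule 3); /a/ → [ə] (rule 3); /i/ → [ə] (rule 3).
All other segments surface unchanged.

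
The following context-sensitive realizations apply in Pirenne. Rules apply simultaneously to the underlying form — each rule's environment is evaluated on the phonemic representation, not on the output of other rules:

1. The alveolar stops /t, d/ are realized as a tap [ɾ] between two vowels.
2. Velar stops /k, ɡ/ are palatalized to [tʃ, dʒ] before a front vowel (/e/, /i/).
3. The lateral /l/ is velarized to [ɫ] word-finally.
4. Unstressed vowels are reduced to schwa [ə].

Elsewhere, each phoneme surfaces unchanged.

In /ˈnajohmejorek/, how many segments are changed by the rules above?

Segments that undergo a rule: /o/ → [ə] (rule 4); /e/ → [ə] (rule 4); /o/ → [ə] (rule 4); /e/ → [ə] (rule 4).
All other segments surface unchanged.

4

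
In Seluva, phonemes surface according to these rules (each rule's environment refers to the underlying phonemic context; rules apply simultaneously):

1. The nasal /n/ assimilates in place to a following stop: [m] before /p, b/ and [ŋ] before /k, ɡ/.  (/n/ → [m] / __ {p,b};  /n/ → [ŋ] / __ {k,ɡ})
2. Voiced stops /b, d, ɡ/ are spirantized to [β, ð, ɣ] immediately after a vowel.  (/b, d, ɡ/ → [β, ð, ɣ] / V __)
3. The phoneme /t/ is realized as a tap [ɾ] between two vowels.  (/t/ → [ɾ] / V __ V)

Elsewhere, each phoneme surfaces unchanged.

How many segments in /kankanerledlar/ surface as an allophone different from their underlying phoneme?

Segments that undergo a rule: /n/ → [ŋ] (rule 1); /d/ → [ð] (rule 2).
All other segments surface unchanged.

2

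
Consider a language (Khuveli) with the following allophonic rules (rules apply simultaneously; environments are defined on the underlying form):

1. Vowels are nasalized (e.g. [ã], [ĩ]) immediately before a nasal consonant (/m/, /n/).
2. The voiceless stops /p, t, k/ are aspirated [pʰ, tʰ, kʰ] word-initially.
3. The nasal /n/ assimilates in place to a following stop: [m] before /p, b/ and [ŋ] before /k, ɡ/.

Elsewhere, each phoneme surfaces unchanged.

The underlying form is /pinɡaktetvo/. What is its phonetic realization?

[pʰĩŋɡaktetvo]

Rule 2 applies to /p/ (word-initial: word-initially) → [pʰ].
Rule 1 applies to /i/ (between /p/ and /n/: before a nasal consonant) → [ĩ].
/n/ (between /i/ and /ɡ/): before a labial or velar stop, so rule 3 applies → [ŋ].
/a/ (between /ɡ/ and /k/) is in the target of rule 1 but the environment (before a nasal consonant) is not met → [a].
/k/ (between /a/ and /t/) is in the target of rule 2 but the environment (word-initially) is not met → [k].
/t/ (between /k/ and /e/) is in the target of rule 2 but the environment (word-initially) is not met → [t].
/e/ (between /t/ and /t/): rule 1 targets it, but not before a nasal consonant → unchanged [e].
/t/ — between /e/ and /v/; rule 2 does not apply here → [t].
/o/ (word-final) is in the target of rule 1 but the environment (before a nasal consonant) is not met → [o].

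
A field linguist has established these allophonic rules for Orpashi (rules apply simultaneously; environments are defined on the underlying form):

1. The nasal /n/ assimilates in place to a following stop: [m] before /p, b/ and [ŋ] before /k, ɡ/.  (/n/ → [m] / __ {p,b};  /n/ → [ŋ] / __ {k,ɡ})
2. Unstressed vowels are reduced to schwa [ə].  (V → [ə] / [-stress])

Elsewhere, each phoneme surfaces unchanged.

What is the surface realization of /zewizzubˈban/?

[zəwəzzəbˈban]

/z/ (word-initial) is unaffected → [z].
/e/ — between /z/ and /w/, in an unstressed syllable — surfaces as [ə] (rule 2).
/w/ — not in any rule's target class → [w].
/i/ meets the environment for rule 2 (in an unstressed syllable) → [ə].
/z/ (between /i/ and /z/) is unaffected → [z].
/z/ (between /z/ and /u/): no rule targets it → [z].
/u/ (between /z/ and /b/): in an unstressed syllable, so rule 2 applies → [ə].
/b/ (between /u/ and /b/): no rule targets it → [b].
/b/ — not in any rule's target class → [b].
/a/ — between /b/ and /n/; rule 2 does not apply here → [a].
/n/ — word-final; rule 1 does not apply here → [n].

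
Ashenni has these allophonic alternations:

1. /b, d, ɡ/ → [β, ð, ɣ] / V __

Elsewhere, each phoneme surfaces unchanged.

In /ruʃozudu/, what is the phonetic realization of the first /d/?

/d/ (between /u/ and /u/): immediately after a vowel, so rule 1 applies → [ð].

[ð]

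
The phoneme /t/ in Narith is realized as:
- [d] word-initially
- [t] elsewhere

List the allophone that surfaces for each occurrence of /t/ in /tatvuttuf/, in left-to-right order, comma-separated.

Occurrence 1 (position 1): word-initially → [d].
Occurrence 2 (position 3): no conditioning environment matches → elsewhere allophone [t].
Occurrence 3 (position 6): no conditioning environment matches → elsewhere allophone [t].
Occurrence 4 (position 7): no conditioning environment matches → elsewhere allophone [t].

[d], [t], [t], [t]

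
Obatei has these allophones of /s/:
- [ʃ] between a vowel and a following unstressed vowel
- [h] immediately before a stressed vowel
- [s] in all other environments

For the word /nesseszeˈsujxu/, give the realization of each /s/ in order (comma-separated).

Occurrence 1 (position 3): no conditioning environment matches → elsewhere allophone [s].
Occurrence 2 (position 4): no conditioning environment matches → elsewhere allophone [s].
Occurrence 3 (position 6): no conditioning environment matches → elsewhere allophone [s].
Occurrence 4 (position 9): immediately before a stressed vowel → [h].

[s], [s], [s], [h]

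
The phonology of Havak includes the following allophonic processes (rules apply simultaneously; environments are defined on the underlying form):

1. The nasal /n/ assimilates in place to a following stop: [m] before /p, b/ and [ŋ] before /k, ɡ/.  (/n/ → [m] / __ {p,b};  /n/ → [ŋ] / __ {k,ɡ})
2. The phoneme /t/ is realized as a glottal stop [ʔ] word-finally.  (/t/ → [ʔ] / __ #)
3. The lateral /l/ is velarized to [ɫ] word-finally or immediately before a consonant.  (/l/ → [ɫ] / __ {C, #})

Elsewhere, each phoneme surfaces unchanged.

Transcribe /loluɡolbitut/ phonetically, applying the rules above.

[loluɡoɫbituʔ]

/l/ (word-initial): rule 3 targets it, but not word-finally or immediately before a consonant → unchanged [l].
/o/ (between /l/ and /l/) is unaffected → [o].
/l/ — between /o/ and /u/; rule 3 does not apply here → [l].
/u/ stays [u].
/ɡ/ (between /u/ and /o/): no rule targets it → [ɡ].
/o/ — not in any rule's target class → [o].
/l/ meets the environment for rule 3 (word-finally or immediately before a consonant) → [ɫ].
/b/ (between /l/ and /i/): no rule targets it → [b].
/i/ stays [i].
/t/ (between /i/ and /u/) is in the target of rule 2 but the environment (word-finally) is not met → [t].
/u/ — not in any rule's target class → [u].
/t/ (word-final) occurs word-finally → [ʔ] by rule 2.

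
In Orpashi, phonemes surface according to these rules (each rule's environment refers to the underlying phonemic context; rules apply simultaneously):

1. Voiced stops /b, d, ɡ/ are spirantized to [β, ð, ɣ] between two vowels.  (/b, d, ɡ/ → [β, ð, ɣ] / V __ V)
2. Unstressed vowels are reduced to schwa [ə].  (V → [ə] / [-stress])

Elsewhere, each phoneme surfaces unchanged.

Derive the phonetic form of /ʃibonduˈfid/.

[ʃəβəndəˈfid]

/ʃ/ (word-initial): no rule targets it → [ʃ].
/i/ (between /ʃ/ and /b/): in an unstressed syllable, so rule 2 applies → [ə].
/b/ meets the environment for rule 1 (between two vowels) → [β].
Rule 2 applies to /o/ (between /b/ and /n/: in an unstressed syllable) → [ə].
/n/ (between /o/ and /d/): no rule targets it → [n].
/d/ (between /n/ and /u/): rule 1 targets it, but not between two vowels → unchanged [d].
/u/ (between /d/ and /f/) occurs in an unstressed syllable → [ə] by rule 2.
/f/ stays [f].
/i/ (between /f/ and /d/) is in the target of rule 2 but the environment (in an unstressed syllable) is not met → [i].
/d/ — word-final; rule 1 does not apply here → [d].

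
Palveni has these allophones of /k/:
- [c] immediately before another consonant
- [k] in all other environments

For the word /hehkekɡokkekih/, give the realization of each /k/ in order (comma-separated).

Occurrence 1 (position 4): no conditioning environment matches → elsewhere allophone [k].
Occurrence 2 (position 6): immediately before another consonant → [c].
Occurrence 3 (position 9): immediately before another consonant → [c].
Occurrence 4 (position 10): no conditioning environment matches → elsewhere allophone [k].
Occurrence 5 (position 12): no conditioning environment matches → elsewhere allophone [k].

[k], [c], [c], [k], [k]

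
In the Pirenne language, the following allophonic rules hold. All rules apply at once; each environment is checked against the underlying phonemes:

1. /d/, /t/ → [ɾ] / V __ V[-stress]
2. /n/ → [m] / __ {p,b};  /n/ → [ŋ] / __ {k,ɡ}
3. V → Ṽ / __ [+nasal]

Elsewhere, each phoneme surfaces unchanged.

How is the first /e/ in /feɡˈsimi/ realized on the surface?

[e]

/e/ (between /f/ and /ɡ/) is in the target of rule 3 but the environment (before a nasal consonant) is not met → [e].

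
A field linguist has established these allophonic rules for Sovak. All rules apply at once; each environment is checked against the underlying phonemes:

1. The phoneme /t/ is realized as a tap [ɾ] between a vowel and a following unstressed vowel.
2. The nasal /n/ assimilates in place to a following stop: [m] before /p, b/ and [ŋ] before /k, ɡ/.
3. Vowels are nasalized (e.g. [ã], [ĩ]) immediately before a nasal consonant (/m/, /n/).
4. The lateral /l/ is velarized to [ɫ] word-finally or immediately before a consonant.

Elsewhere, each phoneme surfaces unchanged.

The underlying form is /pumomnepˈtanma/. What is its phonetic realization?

[pũmõmnepˈtãnma]

/u/ — between /p/ and /m/, before a nasal consonant — surfaces as [ũ] (rule 3).
/o/ (between /m/ and /m/): before a nasal consonant, so rule 3 applies → [õ].
/n/ (between /m/ and /e/) fails the environment for rule 2, so it stays [n].
/e/ (between /n/ and /p/): rule 3 targets it, but not before a nasal consonant → unchanged [e].
/t/ (between /p/ and /a/): rule 1 targets it, but not between a vowel and a following unstressed vowel → unchanged [t].
/a/ (between /t/ and /n/): before a nasal consonant, so rule 3 applies → [ã].
/n/ (between /a/ and /m/): rule 2 targets it, but not before a labial or velar stop → unchanged [n].
/a/ (word-final): rule 3 targets it, but not before a nasal consonant → unchanged [a].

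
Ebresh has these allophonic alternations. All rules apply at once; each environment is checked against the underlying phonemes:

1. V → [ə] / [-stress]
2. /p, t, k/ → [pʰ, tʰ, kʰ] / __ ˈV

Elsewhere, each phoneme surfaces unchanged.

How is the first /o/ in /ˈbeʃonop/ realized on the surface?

/o/ meets the environment for rule 1 (in an unstressed syllable) → [ə].

[ə]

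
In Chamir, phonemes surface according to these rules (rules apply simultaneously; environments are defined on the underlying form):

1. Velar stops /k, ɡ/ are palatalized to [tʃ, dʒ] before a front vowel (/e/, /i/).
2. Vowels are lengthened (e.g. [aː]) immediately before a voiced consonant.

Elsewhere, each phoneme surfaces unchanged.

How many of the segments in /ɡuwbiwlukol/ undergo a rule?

3

Segments that undergo a rule: /u/ → [uː] (rule 2); /i/ → [iː] (rule 2); /o/ → [oː] (rule 2).
All other segments surface unchanged.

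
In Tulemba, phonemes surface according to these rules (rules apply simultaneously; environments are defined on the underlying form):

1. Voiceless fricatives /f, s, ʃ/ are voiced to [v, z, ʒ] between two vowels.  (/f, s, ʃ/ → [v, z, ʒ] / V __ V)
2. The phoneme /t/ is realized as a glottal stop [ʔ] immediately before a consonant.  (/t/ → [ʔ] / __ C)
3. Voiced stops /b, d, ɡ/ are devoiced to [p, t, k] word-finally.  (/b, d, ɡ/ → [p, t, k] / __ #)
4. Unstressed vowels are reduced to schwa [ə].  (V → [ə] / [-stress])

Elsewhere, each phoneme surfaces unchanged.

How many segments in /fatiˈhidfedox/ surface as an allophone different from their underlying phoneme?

Segments that undergo a rule: /a/ → [ə] (rule 4); /i/ → [ə] (rule 4); /e/ → [ə] (rule 4); /o/ → [ə] (rule 4).
All other segments surface unchanged.

4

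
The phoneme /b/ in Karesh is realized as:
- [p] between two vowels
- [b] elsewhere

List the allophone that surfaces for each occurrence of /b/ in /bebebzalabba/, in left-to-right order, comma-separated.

[b], [p], [b], [b], [b]

Occurrence 1 (position 1): no conditioning environment matches → elsewhere allophone [b].
Occurrence 2 (position 3): between two vowels → [p].
Occurrence 3 (position 5): no conditioning environment matches → elsewhere allophone [b].
Occurrence 4 (position 10): no conditioning environment matches → elsewhere allophone [b].
Occurrence 5 (position 11): no conditioning environment matches → elsewhere allophone [b].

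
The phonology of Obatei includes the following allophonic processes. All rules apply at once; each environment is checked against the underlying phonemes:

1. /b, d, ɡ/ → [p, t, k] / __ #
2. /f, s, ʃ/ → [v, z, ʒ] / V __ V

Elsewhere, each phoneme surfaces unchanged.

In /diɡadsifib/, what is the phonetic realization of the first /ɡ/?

/ɡ/ (between /i/ and /a/) fails the environment for rule 1, so it stays [ɡ].

[ɡ]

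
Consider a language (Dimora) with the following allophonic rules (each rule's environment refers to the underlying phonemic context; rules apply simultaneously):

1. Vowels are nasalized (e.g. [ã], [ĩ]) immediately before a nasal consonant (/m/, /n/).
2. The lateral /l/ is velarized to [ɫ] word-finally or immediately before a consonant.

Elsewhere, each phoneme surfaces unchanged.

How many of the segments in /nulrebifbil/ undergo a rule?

2

Segments that undergo a rule: /l/ → [ɫ] (rule 2); /l/ → [ɫ] (rule 2).
All other segments surface unchanged.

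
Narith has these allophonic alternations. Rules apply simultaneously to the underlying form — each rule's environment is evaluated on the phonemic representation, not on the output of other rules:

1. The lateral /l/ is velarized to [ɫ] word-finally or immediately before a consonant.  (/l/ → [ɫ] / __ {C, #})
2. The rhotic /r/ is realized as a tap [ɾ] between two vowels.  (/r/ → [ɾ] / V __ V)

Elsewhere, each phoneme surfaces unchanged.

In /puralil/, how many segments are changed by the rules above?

2

Segments that undergo a rule: /r/ → [ɾ] (rule 2); /l/ → [ɫ] (rule 1).
All other segments surface unchanged.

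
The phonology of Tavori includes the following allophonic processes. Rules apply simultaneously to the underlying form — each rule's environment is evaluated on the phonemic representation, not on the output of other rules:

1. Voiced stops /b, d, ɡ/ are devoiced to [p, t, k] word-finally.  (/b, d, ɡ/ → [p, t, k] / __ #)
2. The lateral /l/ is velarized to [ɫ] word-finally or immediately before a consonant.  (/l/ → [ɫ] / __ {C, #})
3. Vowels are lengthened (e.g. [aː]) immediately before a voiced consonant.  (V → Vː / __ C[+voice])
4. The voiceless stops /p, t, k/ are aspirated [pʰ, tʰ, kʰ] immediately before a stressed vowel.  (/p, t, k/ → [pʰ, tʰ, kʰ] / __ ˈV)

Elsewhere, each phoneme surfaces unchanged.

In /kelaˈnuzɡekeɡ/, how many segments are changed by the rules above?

Segments that undergo a rule: /e/ → [eː] (rule 3); /a/ → [aː] (rule 3); /u/ → [uː] (rule 3); /e/ → [eː] (rule 3); /ɡ/ → [k] (rule 1).
All other segments surface unchanged.

5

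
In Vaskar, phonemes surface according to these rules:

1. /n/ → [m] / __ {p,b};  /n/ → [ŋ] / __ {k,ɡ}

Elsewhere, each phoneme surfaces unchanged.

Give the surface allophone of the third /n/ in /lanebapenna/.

[n]

/n/ (between /n/ and /a/) is in the target of rule 1 but the environment (before a labial or velar stop) is not met → [n].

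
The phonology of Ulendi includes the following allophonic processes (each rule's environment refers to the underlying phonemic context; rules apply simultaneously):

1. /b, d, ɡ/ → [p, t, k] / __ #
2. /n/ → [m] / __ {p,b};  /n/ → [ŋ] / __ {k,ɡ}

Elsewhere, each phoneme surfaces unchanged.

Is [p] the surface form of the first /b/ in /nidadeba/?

No

/b/ (between /e/ and /a/) fails the environment for rule 1, so it stays [b].
The actual realization is [b], not [p].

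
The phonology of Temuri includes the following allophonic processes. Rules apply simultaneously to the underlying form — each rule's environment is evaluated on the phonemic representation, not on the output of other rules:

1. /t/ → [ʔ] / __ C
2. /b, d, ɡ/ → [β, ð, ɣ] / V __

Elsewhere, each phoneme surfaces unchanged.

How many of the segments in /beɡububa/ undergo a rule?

3

Segments that undergo a rule: /ɡ/ → [ɣ] (rule 2); /b/ → [β] (rule 2); /b/ → [β] (rule 2).
All other segments surface unchanged.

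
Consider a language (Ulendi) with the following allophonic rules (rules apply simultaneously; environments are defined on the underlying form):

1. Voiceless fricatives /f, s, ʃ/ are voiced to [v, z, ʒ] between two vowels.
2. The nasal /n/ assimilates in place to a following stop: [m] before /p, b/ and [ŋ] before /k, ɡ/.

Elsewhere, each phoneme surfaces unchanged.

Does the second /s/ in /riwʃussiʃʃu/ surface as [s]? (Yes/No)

Yes

/s/ (between /s/ and /i/) is in the target of rule 1 but the environment (between two vowels) is not met → [s].
The actual realization is [s], which matches [s].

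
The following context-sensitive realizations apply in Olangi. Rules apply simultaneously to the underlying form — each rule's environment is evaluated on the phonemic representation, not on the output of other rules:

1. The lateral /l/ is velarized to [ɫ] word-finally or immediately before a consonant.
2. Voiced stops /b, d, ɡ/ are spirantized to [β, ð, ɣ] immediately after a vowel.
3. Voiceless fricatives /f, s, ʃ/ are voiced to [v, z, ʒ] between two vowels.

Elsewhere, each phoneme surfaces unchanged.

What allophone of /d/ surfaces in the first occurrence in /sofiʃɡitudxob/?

/d/ (between /u/ and /x/) occurs immediately after a vowel → [ð] by rule 2.

[ð]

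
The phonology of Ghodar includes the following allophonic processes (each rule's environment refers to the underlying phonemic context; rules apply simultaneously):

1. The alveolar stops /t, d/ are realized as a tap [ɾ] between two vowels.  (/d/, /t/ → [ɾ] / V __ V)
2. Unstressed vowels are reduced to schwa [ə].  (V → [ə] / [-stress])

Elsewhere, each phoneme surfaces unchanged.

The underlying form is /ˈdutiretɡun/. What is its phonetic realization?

[ˈduɾərətɡən]

/d/ — word-initial; rule 1 does not apply here → [d].
/u/ (between /d/ and /t/) is in the target of rule 2 but the environment (in an unstressed syllable) is not met → [u].
/t/ (between /u/ and /i/): between two vowels, so rule 1 applies → [ɾ].
Rule 2 applies to /i/ (between /t/ and /r/: in an unstressed syllable) → [ə].
/r/ stays [r].
/e/ meets the environment for rule 2 (in an unstressed syllable) → [ə].
/t/ (between /e/ and /ɡ/) fails the environment for rule 1, so it stays [t].
/ɡ/ (between /t/ and /u/) is unaffected → [ɡ].
/u/ (between /ɡ/ and /n/): in an unstressed syllable, so rule 2 applies → [ə].
/n/ stays [n].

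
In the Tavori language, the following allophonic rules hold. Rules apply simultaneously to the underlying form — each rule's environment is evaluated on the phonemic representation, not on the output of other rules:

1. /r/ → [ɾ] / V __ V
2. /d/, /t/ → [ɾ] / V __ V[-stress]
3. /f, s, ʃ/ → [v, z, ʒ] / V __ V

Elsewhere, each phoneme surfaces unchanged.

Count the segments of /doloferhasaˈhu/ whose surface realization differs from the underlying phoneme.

Segments that undergo a rule: /f/ → [v] (rule 3); /s/ → [z] (rule 3).
All other segments surface unchanged.

2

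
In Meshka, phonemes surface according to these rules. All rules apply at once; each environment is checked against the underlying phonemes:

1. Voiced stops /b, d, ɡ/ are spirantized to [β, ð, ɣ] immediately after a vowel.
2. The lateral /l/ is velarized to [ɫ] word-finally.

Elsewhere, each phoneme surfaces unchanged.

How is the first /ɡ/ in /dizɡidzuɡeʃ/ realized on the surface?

[ɡ]

/ɡ/ (between /z/ and /i/) fails the environment for rule 1, so it stays [ɡ].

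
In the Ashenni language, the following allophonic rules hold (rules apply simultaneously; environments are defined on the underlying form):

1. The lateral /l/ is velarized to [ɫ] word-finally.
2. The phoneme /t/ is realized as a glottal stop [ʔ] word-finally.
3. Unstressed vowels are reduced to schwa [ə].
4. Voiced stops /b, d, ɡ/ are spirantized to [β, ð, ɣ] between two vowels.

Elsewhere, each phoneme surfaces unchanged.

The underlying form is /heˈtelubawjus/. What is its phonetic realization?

[həˈteləβəwjəs]

/h/ — not in any rule's target class → [h].
/e/ (between /h/ and /t/) occurs in an unstressed syllable → [ə] by rule 3.
/t/ (between /e/ and /e/) fails the environment for rule 2, so it stays [t].
/e/ (between /t/ and /l/) is in the target of rule 3 but the environment (in an unstressed syllable) is not met → [e].
/l/ (between /e/ and /u/) is in the target of rule 1 but the environment (word-finally) is not met → [l].
Rule 3 applies to /u/ (between /l/ and /b/: in an unstressed syllable) → [ə].
Rule 4 applies to /b/ (between /u/ and /a/: between two vowels) → [β].
/a/ — between /b/ and /w/, in an unstressed syllable — surfaces as [ə] (rule 3).
/w/ (between /a/ and /j/) is unaffected → [w].
/j/ — not in any rule's target class → [j].
/u/ (between /j/ and /s/) occurs in an unstressed syllable → [ə] by rule 3.
/s/ (word-final): no rule targets it → [s].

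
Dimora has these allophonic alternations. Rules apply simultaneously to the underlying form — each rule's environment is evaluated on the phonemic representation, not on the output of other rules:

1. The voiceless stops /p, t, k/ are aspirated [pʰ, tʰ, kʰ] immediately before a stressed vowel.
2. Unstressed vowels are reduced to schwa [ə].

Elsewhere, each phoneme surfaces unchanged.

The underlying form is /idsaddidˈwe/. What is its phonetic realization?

/i/ (word-initial) occurs in an unstressed syllable → [ə] by rule 2.
/d/ (between /i/ and /s/) is unaffected → [d].
/s/ (between /d/ and /a/) is unaffected → [s].
Rule 2 applies to /a/ (between /s/ and /d/: in an unstressed syllable) → [ə].
/d/ (between /a/ and /d/) is unaffected → [d].
/d/ — not in any rule's target class → [d].
/i/ (between /d/ and /d/) occurs in an unstressed syllable → [ə] by rule 2.
/d/ — not in any rule's target class → [d].
/w/ stays [w].
/e/ (word-final) is in the target of rule 2 but the environment (in an unstressed syllable) is not met → [e].

[ədsəddədˈwe]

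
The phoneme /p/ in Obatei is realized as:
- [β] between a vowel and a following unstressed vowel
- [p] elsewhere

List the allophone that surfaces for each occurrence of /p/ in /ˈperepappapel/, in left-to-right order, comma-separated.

Occurrence 1 (position 1): no conditioning environment matches → elsewhere allophone [p].
Occurrence 2 (position 5): between a vowel and a following unstressed vowel → [β].
Occurrence 3 (position 7): no conditioning environment matches → elsewhere allophone [p].
Occurrence 4 (position 8): no conditioning environment matches → elsewhere allophone [p].
Occurrence 5 (position 10): between a vowel and a following unstressed vowel → [β].

[p], [β], [p], [p], [β]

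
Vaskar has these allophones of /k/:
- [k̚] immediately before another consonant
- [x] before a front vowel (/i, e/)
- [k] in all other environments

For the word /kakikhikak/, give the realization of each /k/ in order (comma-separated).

[k], [x], [k̚], [k], [k]

Occurrence 1 (position 1): no conditioning environment matches → elsewhere allophone [k].
Occurrence 2 (position 3): before a front vowel (/i, e/) → [x].
Occurrence 3 (position 5): immediately before another consonant → [k̚].
Occurrence 4 (position 8): no conditioning environment matches → elsewhere allophone [k].
Occurrence 5 (position 10): no conditioning environment matches → elsewhere allophone [k].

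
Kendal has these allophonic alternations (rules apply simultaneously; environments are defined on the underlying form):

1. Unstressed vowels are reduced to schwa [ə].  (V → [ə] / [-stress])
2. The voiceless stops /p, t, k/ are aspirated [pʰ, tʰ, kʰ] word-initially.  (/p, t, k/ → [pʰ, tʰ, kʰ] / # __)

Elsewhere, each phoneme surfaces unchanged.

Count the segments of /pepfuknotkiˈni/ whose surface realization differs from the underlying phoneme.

Segments that undergo a rule: /p/ → [pʰ] (rule 2); /e/ → [ə] (rule 1); /u/ → [ə] (rule 1); /o/ → [ə] (rule 1); /i/ → [ə] (rule 1).
All other segments surface unchanged.

5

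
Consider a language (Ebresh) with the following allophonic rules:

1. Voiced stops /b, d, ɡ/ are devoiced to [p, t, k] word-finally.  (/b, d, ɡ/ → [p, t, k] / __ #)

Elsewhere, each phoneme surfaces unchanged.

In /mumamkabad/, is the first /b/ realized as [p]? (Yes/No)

No

/b/ — between /a/ and /a/; rule 1 does not apply here → [b].
The actual realization is [b], not [p].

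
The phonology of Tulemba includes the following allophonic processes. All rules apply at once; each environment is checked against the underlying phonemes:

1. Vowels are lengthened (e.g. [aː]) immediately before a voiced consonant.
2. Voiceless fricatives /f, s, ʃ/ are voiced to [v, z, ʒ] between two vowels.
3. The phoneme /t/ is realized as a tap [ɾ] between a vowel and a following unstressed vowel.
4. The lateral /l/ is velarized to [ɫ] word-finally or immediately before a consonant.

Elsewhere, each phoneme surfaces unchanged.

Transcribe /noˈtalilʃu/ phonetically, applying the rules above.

/n/ (word-initial): no rule targets it → [n].
/o/ — between /n/ and /t/; rule 1 does not apply here → [o].
/t/ — between /o/ and /a/; rule 3 does not apply here → [t].
/a/ meets the environment for rule 1 (before a voiced consonant) → [aː].
/l/ (between /a/ and /i/): rule 4 targets it, but not word-finally or immediately before a consonant → unchanged [l].
/i/ — between /l/ and /l/, before a voiced consonant — surfaces as [iː] (rule 1).
/l/ (between /i/ and /ʃ/): word-finally or immediately before a consonant, so rule 4 applies → [ɫ].
/ʃ/ (between /l/ and /u/) is in the target of rule 2 but the environment (between two vowels) is not met → [ʃ].
/u/ — word-final; rule 1 does not apply here → [u].

[noˈtaːliːɫʃu]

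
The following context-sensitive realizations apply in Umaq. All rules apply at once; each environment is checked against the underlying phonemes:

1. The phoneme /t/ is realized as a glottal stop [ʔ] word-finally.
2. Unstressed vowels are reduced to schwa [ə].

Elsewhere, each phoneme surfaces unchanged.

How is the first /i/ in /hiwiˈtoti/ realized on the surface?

/i/ (between /h/ and /w/) occurs in an unstressed syllable → [ə] by rule 2.

[ə]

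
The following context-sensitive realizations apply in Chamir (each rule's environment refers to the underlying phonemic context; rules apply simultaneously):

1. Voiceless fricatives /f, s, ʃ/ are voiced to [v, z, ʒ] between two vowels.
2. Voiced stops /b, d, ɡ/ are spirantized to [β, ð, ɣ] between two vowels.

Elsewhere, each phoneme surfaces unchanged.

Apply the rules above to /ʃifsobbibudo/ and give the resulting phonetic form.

[ʃifsobbiβuðo]

/ʃ/ (word-initial) fails the environment for rule 1, so it stays [ʃ].
/i/ stays [i].
/f/ (between /i/ and /s/) fails the environment for rule 1, so it stays [f].
/s/ — between /f/ and /o/; rule 1 does not apply here → [s].
/o/ stays [o].
/b/ — between /o/ and /b/; rule 2 does not apply here → [b].
/b/ (between /b/ and /i/) fails the environment for rule 2, so it stays [b].
/i/ — not in any rule's target class → [i].
/b/ meets the environment for rule 2 (between two vowels) → [β].
/u/ — not in any rule's target class → [u].
Rule 2 applies to /d/ (between /u/ and /o/: between two vowels) → [ð].
/o/ (word-final): no rule targets it → [o].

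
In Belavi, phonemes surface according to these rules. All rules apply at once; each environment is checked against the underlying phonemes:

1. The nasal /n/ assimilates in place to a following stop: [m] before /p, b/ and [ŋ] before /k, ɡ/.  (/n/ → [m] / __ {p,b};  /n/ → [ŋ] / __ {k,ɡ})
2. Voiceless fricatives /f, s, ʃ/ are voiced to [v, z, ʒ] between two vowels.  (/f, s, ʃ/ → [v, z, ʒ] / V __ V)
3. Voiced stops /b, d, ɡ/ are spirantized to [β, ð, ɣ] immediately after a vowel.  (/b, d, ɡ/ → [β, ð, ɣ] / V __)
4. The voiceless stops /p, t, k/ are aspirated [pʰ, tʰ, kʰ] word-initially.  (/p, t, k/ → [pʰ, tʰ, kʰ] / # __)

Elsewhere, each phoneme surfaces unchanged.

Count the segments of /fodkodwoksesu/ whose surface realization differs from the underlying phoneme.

Segments that undergo a rule: /d/ → [ð] (rule 3); /d/ → [ð] (rule 3); /s/ → [z] (rule 2).
All other segments surface unchanged.

3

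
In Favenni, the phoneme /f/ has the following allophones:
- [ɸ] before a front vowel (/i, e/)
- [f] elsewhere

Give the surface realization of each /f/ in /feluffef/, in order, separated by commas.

Occurrence 1 (position 1): before a front vowel (/i, e/) → [ɸ].
Occurrence 2 (position 5): no conditioning environment matches → elsewhere allophone [f].
Occurrence 3 (position 6): before a front vowel (/i, e/) → [ɸ].
Occurrence 4 (position 8): no conditioning environment matches → elsewhere allophone [f].

[ɸ], [f], [ɸ], [f]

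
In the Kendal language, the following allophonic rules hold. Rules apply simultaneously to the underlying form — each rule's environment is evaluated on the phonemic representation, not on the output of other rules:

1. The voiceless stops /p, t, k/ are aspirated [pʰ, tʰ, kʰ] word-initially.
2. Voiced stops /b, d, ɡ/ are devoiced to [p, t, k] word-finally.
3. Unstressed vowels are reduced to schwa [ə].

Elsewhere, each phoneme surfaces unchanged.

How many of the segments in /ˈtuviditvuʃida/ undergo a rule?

Segments that undergo a rule: /t/ → [tʰ] (rule 1); /i/ → [ə] (rule 3); /i/ → [ə] (rule 3); /u/ → [ə] (rule 3); /i/ → [ə] (rule 3); /a/ → [ə] (rule 3).
All other segments surface unchanged.

6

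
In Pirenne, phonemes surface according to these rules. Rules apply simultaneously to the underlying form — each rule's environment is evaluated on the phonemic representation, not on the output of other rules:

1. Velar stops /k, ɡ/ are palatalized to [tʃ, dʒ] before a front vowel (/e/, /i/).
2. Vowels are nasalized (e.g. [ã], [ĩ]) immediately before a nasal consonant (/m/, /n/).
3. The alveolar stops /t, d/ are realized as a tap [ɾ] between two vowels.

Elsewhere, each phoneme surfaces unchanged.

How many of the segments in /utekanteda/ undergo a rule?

Segments that undergo a rule: /t/ → [ɾ] (rule 3); /a/ → [ã] (rule 2); /d/ → [ɾ] (rule 3).
All other segments surface unchanged.

3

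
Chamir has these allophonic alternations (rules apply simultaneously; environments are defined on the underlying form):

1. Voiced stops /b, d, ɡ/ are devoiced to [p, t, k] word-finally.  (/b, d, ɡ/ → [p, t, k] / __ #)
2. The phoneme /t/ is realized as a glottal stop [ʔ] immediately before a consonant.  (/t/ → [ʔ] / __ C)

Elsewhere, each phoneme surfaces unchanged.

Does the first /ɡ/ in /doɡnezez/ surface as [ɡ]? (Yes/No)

/ɡ/ (between /o/ and /n/) fails the environment for rule 1, so it stays [ɡ].
The actual realization is [ɡ], which matches [ɡ].

Yes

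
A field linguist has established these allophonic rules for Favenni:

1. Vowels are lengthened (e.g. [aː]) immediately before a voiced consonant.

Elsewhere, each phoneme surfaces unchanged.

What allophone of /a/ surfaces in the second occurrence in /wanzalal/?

/a/ (between /z/ and /l/) occurs before a voiced consonant → [aː] by rule 1.

[aː]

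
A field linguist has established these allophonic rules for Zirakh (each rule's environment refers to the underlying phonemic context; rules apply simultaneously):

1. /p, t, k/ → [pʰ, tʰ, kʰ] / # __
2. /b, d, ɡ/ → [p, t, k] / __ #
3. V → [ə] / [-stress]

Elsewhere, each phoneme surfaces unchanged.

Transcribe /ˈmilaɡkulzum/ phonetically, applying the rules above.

[ˈmiləɡkəlzəm]

/m/ stays [m].
/i/ (between /m/ and /l/): rule 3 targets it, but not in an unstressed syllable → unchanged [i].
/l/ — not in any rule's target class → [l].
/a/ meets the environment for rule 3 (in an unstressed syllable) → [ə].
/ɡ/ (between /a/ and /k/) fails the environment for rule 2, so it stays [ɡ].
/k/ (between /ɡ/ and /u/): rule 1 targets it, but not word-initially → unchanged [k].
Rule 3 applies to /u/ (between /k/ and /l/: in an unstressed syllable) → [ə].
/l/ (between /u/ and /z/) is unaffected → [l].
/z/ (between /l/ and /u/) is unaffected → [z].
/u/ (between /z/ and /m/): in an unstressed syllable, so rule 3 applies → [ə].
/m/ (word-final): no rule targets it → [m].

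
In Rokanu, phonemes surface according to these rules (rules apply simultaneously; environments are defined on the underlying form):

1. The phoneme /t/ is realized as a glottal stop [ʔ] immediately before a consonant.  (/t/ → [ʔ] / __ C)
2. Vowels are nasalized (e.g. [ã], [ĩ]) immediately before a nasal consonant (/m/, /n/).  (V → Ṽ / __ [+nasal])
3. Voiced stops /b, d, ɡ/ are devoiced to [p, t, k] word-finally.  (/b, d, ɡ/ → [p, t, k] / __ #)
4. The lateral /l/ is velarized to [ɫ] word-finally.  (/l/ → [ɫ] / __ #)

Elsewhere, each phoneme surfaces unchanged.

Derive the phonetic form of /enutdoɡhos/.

[ẽnuʔdoɡhos]

/e/ (word-initial) occurs before a nasal consonant → [ẽ] by rule 2.
/u/ (between /n/ and /t/) fails the environment for rule 2, so it stays [u].
Rule 1 applies to /t/ (between /u/ and /d/: immediately before a consonant) → [ʔ].
/d/ — between /t/ and /o/; rule 3 does not apply here → [d].
/o/ — between /d/ and /ɡ/; rule 2 does not apply here → [o].
/ɡ/ (between /o/ and /h/) is in the target of rule 3 but the environment (word-finally) is not met → [ɡ].
/o/ (between /h/ and /s/) is in the target of rule 2 but the environment (before a nasal consonant) is not met → [o].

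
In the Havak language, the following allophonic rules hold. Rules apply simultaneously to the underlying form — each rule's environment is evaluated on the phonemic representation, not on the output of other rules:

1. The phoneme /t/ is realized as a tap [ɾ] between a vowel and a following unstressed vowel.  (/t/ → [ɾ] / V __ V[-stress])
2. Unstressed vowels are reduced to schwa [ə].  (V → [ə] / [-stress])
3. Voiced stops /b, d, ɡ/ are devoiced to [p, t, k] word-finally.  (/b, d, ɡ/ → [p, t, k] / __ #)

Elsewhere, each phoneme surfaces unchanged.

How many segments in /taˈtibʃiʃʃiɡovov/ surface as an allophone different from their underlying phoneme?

5

Segments that undergo a rule: /a/ → [ə] (rule 2); /i/ → [ə] (rule 2); /i/ → [ə] (rule 2); /o/ → [ə] (rule 2); /o/ → [ə] (rule 2).
All other segments surface unchanged.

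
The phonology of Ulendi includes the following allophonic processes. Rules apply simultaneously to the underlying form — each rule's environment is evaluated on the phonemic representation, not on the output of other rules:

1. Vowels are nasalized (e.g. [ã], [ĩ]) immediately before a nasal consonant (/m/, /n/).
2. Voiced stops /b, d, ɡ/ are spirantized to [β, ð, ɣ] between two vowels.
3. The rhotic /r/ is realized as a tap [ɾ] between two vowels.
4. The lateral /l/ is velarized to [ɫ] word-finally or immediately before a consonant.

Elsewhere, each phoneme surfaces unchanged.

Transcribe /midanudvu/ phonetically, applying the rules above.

/m/ stays [m].
/i/ (between /m/ and /d/) is in the target of rule 1 but the environment (before a nasal consonant) is not met → [i].
/d/ (between /i/ and /a/): between two vowels, so rule 2 applies → [ð].
Rule 1 applies to /a/ (between /d/ and /n/: before a nasal consonant) → [ã].
/n/ (between /a/ and /u/): no rule targets it → [n].
/u/ (between /n/ and /d/) is in the target of rule 1 but the environment (before a nasal consonant) is not met → [u].
/d/ (between /u/ and /v/): rule 2 targets it, but not between two vowels → unchanged [d].
/v/ (between /d/ and /u/) is unaffected → [v].
/u/ — word-final; rule 1 does not apply here → [u].

[miðãnudvu]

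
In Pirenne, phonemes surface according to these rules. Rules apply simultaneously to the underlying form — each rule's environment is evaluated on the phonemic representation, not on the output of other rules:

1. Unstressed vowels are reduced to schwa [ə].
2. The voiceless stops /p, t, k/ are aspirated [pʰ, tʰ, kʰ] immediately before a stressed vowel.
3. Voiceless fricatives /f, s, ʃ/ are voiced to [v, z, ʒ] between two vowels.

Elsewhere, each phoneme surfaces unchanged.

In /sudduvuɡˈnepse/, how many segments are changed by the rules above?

4

Segments that undergo a rule: /u/ → [ə] (rule 1); /u/ → [ə] (rule 1); /u/ → [ə] (rule 1); /e/ → [ə] (rule 1).
All other segments surface unchanged.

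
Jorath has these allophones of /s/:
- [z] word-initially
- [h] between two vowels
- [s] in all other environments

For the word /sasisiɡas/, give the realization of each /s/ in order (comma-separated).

Occurrence 1 (position 1): word-initially → [z].
Occurrence 2 (position 3): between two vowels → [h].
Occurrence 3 (position 5): between two vowels → [h].
Occurrence 4 (position 9): no conditioning environment matches → elsewhere allophone [s].

[z], [h], [h], [s]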